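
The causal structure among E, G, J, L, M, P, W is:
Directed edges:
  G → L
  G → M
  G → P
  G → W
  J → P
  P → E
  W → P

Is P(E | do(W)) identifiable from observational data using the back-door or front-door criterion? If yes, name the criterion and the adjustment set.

P(E|do(W)): backdoor, adjust for {G}.

desc(W)\{W}={E,P}; candidates ⊆ {G,J,L,M}.
size 0: {}; under {} W still reaches {E,G,L,M,P} ∋ E.
{G}: W⊥E given {G} in G with W→· removed — back-door holds.
P(E|do(W)) = Σ_{G} P(E|W,G)·P(G).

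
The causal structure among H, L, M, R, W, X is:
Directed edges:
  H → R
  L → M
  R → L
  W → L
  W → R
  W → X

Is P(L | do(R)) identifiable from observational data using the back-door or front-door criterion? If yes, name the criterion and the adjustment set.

desc(R)\{R}={L,M}; candidates ⊆ {H,W,X}.
size 0: {}; under {} R still reaches {H,L,M,W,X} ∋ L.
{W}: R⊥L given {W} in G with R→· removed — back-door holds.
P(L|do(R)) = Σ_{W} P(L|R,W)·P(W).

P(L|do(R)): backdoor, adjust for {W}.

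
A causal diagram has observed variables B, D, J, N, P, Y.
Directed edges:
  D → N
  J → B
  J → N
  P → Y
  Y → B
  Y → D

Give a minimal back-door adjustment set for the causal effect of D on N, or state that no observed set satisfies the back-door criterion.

D→N: minimal back-door set ∅.

desc(D)\{D}={N}; candidates ⊆ {B,J,P,Y}.
∅: D⊥N given ∅ in G with D→· removed — back-door holds.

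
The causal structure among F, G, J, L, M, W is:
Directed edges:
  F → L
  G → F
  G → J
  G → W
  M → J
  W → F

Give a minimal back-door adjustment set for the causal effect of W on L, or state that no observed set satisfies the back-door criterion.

desc(W)\{W}={F,L}; candidates ⊆ {G,J,M}.
size 0: {}; under {} W still reaches {F,G,J,L} ∋ L.
{G}: W⊥L given {G} in G with W→· removed — back-door holds.

W→L: minimal back-door set {G}.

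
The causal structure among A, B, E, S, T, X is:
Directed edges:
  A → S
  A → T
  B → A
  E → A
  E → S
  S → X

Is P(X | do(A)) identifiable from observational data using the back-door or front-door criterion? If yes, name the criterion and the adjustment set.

P(X|do(A)): backdoor, adjust for {E}.

desc(A)\{A}={S,T,X}; candidates ⊆ {B,E}.
size 0: {}; under {} A still reaches {B,E,S,X} ∋ X.
{E}: A⊥X given {E} in G with A→· removed — back-door holds.
P(X|do(A)) = Σ_{E} P(X|A,E)·P(E).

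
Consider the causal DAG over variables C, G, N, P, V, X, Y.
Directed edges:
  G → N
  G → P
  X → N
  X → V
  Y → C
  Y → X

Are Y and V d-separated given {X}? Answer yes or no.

Yes — Y ⊥ V | {X}.

Bayes-Ball from Y | {X} reaches {C}.
V ∉ reach(Y|{X}) ⇒ Y ⊥ V | {X}.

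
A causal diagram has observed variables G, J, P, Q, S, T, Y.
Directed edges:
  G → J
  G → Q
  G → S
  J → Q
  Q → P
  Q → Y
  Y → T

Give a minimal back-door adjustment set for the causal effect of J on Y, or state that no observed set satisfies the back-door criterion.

J→Y: minimal back-door set {G}.

desc(J)\{J}={P,Q,T,Y}; candidates ⊆ {G,S}.
size 0: {}; under {} J still reaches {G,P,Q,S,T,Y} ∋ Y.
{G}: J⊥Y given {G} in G with J→· removed — back-door holds.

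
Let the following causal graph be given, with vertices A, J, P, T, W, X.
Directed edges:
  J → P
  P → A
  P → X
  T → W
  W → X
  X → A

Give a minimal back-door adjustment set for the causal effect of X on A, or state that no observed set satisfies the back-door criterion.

X→A: minimal back-door set {P}.

desc(X)\{X}={A}; candidates ⊆ {J,P,T,W}.
size 0: {}; under {} X still reaches {A,J,P,T,W} ∋ A.
{P}: X⊥A given {P} in G with X→· removed — back-door holds.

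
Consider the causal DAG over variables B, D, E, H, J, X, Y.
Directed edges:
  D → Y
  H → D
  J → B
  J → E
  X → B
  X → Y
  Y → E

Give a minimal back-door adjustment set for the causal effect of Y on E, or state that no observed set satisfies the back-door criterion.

desc(Y)\{Y}={E}; candidates ⊆ {B,D,H,J,X}.
∅: Y⊥E given ∅ in G with Y→· removed — back-door holds.

Y→E: minimal back-door set ∅.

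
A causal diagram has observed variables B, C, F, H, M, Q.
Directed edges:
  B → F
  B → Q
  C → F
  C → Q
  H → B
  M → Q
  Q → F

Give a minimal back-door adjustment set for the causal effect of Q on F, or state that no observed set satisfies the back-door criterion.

desc(Q)\{Q}={F}; candidates ⊆ {B,C,H,M}.
size 0: {}; under {} Q still reaches {B,C,F,H,M} ∋ F.
size 1: {B}, {C}, {H} …(+1); under {B} Q still reaches {C,F,M} ∋ F.
{B,C}: Q⊥F given {B,C} in G with Q→· removed — back-door holds.

Q→F: minimal back-door set {B, C}.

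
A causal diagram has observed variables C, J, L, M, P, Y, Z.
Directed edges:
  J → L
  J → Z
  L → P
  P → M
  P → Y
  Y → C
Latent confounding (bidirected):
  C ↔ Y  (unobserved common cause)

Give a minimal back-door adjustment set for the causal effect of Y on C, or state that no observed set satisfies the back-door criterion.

desc(Y)\{Y}={C}; candidates ⊆ {J,L,M,P,Z}.
Y↔C: latent back-door arc(s) into Y.
size 0: {}; under {} Y still reaches {C,J,L,M,P,Z} ∋ C.
size 1: {J}, {L}, {M} …(+2); under {J} Y still reaches {C,L,M,P} ∋ C.
size 2: {J,L}, {J,M}, {J,P} …(+7); under {J,L} Y still reaches {C,M,P} ∋ C.
Y↔C cannot be blocked by any observed set — no back-door set.

Y→C: no observed back-door set.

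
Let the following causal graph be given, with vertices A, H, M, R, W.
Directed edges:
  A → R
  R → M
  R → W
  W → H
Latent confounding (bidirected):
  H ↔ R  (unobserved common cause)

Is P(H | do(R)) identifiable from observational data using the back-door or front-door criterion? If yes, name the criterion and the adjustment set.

P(H|do(R)): frontdoor, adjust for {W}.

desc(R)\{R}={H,M,W}; candidates ⊆ {A}.
R↔H: latent back-door arc(s) into R.
size 0: {}; under {} R still reaches {A,H} ∋ H.
size 1: {A}; under {A} R still reaches {H} ∋ H.
R↔H cannot be blocked by any observed set — no back-door set.
{W}: (i) intercepts every directed R→H path; (ii) no back-door R→{W}; (iii) {R} blocks every back-door {W}→H. Front-door holds.
P(H|do(R)) = Σ_{W} P(W|R) Σ_{R'} P(H|W,R')P(R').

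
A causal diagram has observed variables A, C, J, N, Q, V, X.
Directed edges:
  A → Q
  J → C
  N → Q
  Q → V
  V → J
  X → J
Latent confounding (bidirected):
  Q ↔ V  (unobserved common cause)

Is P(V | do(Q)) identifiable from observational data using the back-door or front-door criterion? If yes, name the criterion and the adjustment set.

desc(Q)\{Q}={C,J,V}; candidates ⊆ {A,N,X}.
Q↔V: latent back-door arc(s) into Q.
size 0: {}; under {} Q still reaches {A,C,J,N,V} ∋ V.
size 1: {A}, {N}, {X}; under {A} Q still reaches {C,J,N,V} ∋ V.
size 2: {A,N}, {A,X}, {N,X}; under {A,N} Q still reaches {C,J,V} ∋ V.
Q↔V cannot be blocked by any observed set — no back-door set.
No mediator lies on a directed Q→…→V path.
Neither criterion identifies P(V|do(Q)) in this graph.

P(V|do(Q)): not identifiable (no BD/FD set).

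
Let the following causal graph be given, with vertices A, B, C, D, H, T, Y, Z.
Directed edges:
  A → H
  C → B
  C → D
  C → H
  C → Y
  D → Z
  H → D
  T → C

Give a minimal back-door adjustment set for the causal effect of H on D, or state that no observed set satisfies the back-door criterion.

H→D: minimal back-door set {C}.

desc(H)\{H}={D,Z}; candidates ⊆ {A,B,C,T,Y}.
size 0: {}; under {} H still reaches {A,B,C,D,T,Y,Z} ∋ D.
{C}: H⊥D given {C} in G with H→· removed — back-door holds.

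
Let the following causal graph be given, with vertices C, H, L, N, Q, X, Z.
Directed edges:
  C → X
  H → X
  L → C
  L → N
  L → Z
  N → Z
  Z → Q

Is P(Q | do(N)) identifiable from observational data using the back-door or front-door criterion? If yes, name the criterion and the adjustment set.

desc(N)\{N}={Q,Z}; candidates ⊆ {C,H,L,X}.
size 0: {}; under {} N still reaches {C,L,Q,X,Z} ∋ Q.
{L}: N⊥Q given {L} in G with N→· removed — back-door holds.
P(Q|do(N)) = Σ_{L} P(Q|N,L)·P(L).

P(Q|do(N)): backdoor, adjust for {L}.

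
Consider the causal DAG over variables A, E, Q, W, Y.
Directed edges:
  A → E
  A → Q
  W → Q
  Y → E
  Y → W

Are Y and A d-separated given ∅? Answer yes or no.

Yes — Y ⊥ A | ∅.

Bayes-Ball from Y | ∅ reaches {E,Q,W}.
A ∉ reach(Y|∅) ⇒ Y ⊥ A | ∅.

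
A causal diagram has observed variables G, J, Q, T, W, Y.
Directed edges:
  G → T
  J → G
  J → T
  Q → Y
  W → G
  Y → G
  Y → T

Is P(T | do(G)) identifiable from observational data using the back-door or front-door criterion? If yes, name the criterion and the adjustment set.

desc(G)\{G}={T}; candidates ⊆ {J,Q,W,Y}.
size 0: {}; under {} G still reaches {J,Q,T,W,Y} ∋ T.
size 1: {J}, {Q}, {W} …(+1); under {J} G still reaches {Q,T,W,Y} ∋ T.
{J,Y}: G⊥T given {J,Y} in G with G→· removed — back-door holds.
P(T|do(G)) = Σ_{J,Y} P(T|G,J,Y)·P(J,Y).

P(T|do(G)): backdoor, adjust for {J, Y}.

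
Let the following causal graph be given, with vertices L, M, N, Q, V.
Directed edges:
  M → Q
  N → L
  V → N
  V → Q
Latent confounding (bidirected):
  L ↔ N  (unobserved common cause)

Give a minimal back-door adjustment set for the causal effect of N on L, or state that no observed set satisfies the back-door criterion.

desc(N)\{N}={L}; candidates ⊆ {M,Q,V}.
N↔L: latent back-door arc(s) into N.
size 0: {}; under {} N still reaches {L,Q,V} ∋ L.
size 1: {M}, {Q}, {V}; under {M} N still reaches {L,Q,V} ∋ L.
size 2: {M,Q}, {M,V}, {Q,V}; under {M,Q} N still reaches {L,V} ∋ L.
N↔L cannot be blocked by any observed set — no back-door set.

N→L: no observed back-door set.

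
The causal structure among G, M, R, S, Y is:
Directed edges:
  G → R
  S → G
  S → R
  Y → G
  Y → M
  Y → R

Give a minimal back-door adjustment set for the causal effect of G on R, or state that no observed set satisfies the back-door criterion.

G→R: minimal back-door set {S, Y}.

desc(G)\{G}={R}; candidates ⊆ {M,S,Y}.
size 0: {}; under {} G still reaches {M,R,S,Y} ∋ R.
size 1: {M}, {S}, {Y}; under {M} G still reaches {R,S,Y} ∋ R.
{S,Y}: G⊥R given {S,Y} in G with G→· removed — back-door holds.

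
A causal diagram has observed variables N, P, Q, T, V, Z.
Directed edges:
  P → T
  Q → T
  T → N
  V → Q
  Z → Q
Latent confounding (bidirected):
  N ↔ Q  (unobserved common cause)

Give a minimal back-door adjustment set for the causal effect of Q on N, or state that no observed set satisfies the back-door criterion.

Q→N: no observed back-door set.

desc(Q)\{Q}={N,T}; candidates ⊆ {P,V,Z}.
Q↔N: latent back-door arc(s) into Q.
size 0: {}; under {} Q still reaches {N,V,Z} ∋ N.
size 1: {P}, {V}, {Z}; under {P} Q still reaches {N,V,Z} ∋ N.
size 2: {P,V}, {P,Z}, {V,Z}; under {P,V} Q still reaches {N,Z} ∋ N.
Q↔N cannot be blocked by any observed set — no back-door set.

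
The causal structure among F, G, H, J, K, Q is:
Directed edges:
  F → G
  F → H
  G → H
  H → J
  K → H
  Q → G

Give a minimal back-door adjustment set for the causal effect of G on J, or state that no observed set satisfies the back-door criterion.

desc(G)\{G}={H,J}; candidates ⊆ {F,K,Q}.
size 0: {}; under {} G still reaches {F,H,J,Q} ∋ J.
{F}: G⊥J given {F} in G with G→· removed — back-door holds.

G→J: minimal back-door set {F}.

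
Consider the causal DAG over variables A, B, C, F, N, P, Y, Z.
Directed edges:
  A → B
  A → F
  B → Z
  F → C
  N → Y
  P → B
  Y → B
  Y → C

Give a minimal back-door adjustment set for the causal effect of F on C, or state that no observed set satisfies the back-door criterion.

desc(F)\{F}={C}; candidates ⊆ {A,B,N,P,Y,Z}.
∅: F⊥C given ∅ in G with F→· removed — back-door holds.

F→C: minimal back-door set ∅.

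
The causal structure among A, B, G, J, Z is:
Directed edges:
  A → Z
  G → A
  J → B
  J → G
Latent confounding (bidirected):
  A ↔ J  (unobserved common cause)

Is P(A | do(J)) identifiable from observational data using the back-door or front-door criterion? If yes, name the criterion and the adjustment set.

desc(J)\{J}={A,B,G,Z}; candidates ⊆ {—}.
J↔A: latent back-door arc(s) into J.
size 0: {}; under {} J still reaches {A,Z} ∋ A.
J↔A cannot be blocked by any observed set — no back-door set.
{G}: (i) intercepts every directed J→A path; (ii) no back-door J→{G}; (iii) {J} blocks every back-door {G}→A. Front-door holds.
P(A|do(J)) = Σ_{G} P(G|J) Σ_{J'} P(A|G,J')P(J').

P(A|do(J)): frontdoor, adjust for {G}.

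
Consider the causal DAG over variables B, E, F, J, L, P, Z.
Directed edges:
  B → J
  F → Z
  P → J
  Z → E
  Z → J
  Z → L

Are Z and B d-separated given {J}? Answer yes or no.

Bayes-Ball from Z | {J} reaches {B,E,F,L,P}.
B ∈ reach(Z|{J}) ⇒ Z ⊥̸ B | {J}.

No — Z and B are d-connected given {J}.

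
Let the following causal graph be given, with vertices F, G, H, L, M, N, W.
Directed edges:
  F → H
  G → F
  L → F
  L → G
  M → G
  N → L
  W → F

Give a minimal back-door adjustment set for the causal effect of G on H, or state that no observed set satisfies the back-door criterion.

desc(G)\{G}={F,H}; candidates ⊆ {L,M,N,W}.
size 0: {}; under {} G still reaches {F,H,L,M,N} ∋ H.
{L}: G⊥H given {L} in G with G→· removed — back-door holds.

G→H: minimal back-door set {L}.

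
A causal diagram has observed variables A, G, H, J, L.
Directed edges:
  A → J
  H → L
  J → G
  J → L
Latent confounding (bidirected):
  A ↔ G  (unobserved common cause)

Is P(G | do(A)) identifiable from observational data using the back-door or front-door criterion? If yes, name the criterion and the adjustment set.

P(G|do(A)): frontdoor, adjust for {J}.

desc(A)\{A}={G,J,L}; candidates ⊆ {H}.
A↔G: latent back-door arc(s) into A.
size 0: {}; under {} A still reaches {G} ∋ G.
size 1: {H}; under {H} A still reaches {G} ∋ G.
A↔G cannot be blocked by any observed set — no back-door set.
{J}: (i) intercepts every directed A→G path; (ii) no back-door A→{J}; (iii) {A} blocks every back-door {J}→G. Front-door holds.
P(G|do(A)) = Σ_{J} P(J|A) Σ_{A'} P(G|J,A')P(A').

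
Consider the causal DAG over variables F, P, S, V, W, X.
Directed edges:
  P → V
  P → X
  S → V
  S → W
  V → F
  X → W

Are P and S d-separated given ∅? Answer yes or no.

Yes — P ⊥ S | ∅.

Bayes-Ball from P | ∅ reaches {F,V,W,X}.
S ∉ reach(P|∅) ⇒ P ⊥ S | ∅.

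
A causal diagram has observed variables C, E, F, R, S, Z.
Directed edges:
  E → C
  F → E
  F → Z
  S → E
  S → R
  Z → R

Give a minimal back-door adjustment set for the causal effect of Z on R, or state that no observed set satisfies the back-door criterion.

desc(Z)\{Z}={R}; candidates ⊆ {C,E,F,S}.
∅: Z⊥R given ∅ in G with Z→· removed — back-door holds.

Z→R: minimal back-door set ∅.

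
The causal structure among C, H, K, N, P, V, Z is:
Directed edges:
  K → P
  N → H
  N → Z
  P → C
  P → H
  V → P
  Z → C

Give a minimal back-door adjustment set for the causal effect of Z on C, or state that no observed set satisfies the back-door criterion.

Z→C: minimal back-door set ∅.

desc(Z)\{Z}={C}; candidates ⊆ {H,K,N,P,V}.
∅: Z⊥C given ∅ in G with Z→· removed — back-door holds.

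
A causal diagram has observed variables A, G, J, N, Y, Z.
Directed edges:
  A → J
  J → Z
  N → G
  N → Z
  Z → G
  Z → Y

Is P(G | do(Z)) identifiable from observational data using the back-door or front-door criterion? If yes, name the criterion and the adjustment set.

P(G|do(Z)): backdoor, adjust for {N}.

desc(Z)\{Z}={G,Y}; candidates ⊆ {A,J,N}.
size 0: {}; under {} Z still reaches {A,G,J,N} ∋ G.
{N}: Z⊥G given {N} in G with Z→· removed — back-door holds.
P(G|do(Z)) = Σ_{N} P(G|Z,N)·P(N).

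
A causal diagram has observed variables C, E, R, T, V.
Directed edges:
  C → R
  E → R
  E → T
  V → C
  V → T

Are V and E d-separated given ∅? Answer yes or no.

Yes — V ⊥ E | ∅.

Bayes-Ball from V | ∅ reaches {C,R,T}.
E ∉ reach(V|∅) ⇒ V ⊥ E | ∅.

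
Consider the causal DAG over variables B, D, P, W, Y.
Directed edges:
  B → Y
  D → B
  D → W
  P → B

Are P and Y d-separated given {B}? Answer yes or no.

Yes — P ⊥ Y | {B}.

Bayes-Ball from P | {B} reaches {D,W}.
Y ∉ reach(P|{B}) ⇒ P ⊥ Y | {B}.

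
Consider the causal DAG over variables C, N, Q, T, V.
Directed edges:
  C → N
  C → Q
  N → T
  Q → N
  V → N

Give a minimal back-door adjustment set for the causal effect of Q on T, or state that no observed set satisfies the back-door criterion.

desc(Q)\{Q}={N,T}; candidates ⊆ {C,V}.
size 0: {}; under {} Q still reaches {C,N,T} ∋ T.
{C}: Q⊥T given {C} in G with Q→· removed — back-door holds.

Q→T: minimal back-door set {C}.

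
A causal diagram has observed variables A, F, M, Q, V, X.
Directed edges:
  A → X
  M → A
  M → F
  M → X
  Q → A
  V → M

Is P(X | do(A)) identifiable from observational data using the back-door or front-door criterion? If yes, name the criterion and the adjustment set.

P(X|do(A)): backdoor, adjust for {M}.

desc(A)\{A}={X}; candidates ⊆ {F,M,Q,V}.
size 0: {}; under {} A still reaches {F,M,Q,V,X} ∋ X.
{M}: A⊥X given {M} in G with A→· removed — back-door holds.
P(X|do(A)) = Σ_{M} P(X|A,M)·P(M).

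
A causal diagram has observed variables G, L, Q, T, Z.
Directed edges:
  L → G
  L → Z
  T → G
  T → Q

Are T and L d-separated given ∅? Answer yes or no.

Bayes-Ball from T | ∅ reaches {G,Q}.
L ∉ reach(T|∅) ⇒ T ⊥ L | ∅.

Yes — T ⊥ L | ∅.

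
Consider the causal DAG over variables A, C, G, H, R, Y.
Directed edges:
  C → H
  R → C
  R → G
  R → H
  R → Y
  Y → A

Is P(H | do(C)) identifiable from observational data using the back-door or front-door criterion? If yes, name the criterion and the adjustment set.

P(H|do(C)): backdoor, adjust for {R}.

desc(C)\{C}={H}; candidates ⊆ {A,G,R,Y}.
size 0: {}; under {} C still reaches {A,G,H,R,Y} ∋ H.
{R}: C⊥H given {R} in G with C→· removed — back-door holds.
P(H|do(C)) = Σ_{R} P(H|C,R)·P(R).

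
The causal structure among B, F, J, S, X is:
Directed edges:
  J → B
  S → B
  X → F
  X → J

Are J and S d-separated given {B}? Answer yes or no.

No — J and S are d-connected given {B}.

Bayes-Ball from J | {B} reaches {F,S,X}.
S ∈ reach(J|{B}) ⇒ J ⊥̸ S | {B}.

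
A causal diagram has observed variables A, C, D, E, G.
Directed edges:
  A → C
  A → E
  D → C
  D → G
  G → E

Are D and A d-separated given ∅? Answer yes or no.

Bayes-Ball from D | ∅ reaches {C,E,G}.
A ∉ reach(D|∅) ⇒ D ⊥ A | ∅.

Yes — D ⊥ A | ∅.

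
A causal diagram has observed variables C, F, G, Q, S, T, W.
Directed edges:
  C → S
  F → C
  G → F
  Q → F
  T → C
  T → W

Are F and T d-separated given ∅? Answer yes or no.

Bayes-Ball from F | ∅ reaches {C,G,Q,S}.
T ∉ reach(F|∅) ⇒ F ⊥ T | ∅.

Yes — F ⊥ T | ∅.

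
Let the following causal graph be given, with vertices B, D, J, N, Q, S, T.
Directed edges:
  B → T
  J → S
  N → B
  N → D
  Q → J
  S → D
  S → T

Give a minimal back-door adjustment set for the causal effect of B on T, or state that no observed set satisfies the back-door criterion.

desc(B)\{B}={T}; candidates ⊆ {D,J,N,Q,S}.
∅: B⊥T given ∅ in G with B→· removed — back-door holds.

B→T: minimal back-door set ∅.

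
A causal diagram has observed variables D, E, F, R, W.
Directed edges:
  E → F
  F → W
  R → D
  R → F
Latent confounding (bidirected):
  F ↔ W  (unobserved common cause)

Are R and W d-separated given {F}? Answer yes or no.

Bayes-Ball from R | {F} reaches {D,E,W}.
W ∈ reach(R|{F}) ⇒ R ⊥̸ W | {F}.

No — R and W are d-connected given {F}.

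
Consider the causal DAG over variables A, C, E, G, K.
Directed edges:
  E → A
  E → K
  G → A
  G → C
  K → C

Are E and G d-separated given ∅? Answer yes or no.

Yes — E ⊥ G | ∅.

Bayes-Ball from E | ∅ reaches {A,C,K}.
G ∉ reach(E|∅) ⇒ E ⊥ G | ∅.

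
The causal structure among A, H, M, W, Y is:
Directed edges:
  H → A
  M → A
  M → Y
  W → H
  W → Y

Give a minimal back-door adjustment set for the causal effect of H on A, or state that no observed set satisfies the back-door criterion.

H→A: minimal back-door set ∅.

desc(H)\{H}={A}; candidates ⊆ {M,W,Y}.
∅: H⊥A given ∅ in G with H→· removed — back-door holds.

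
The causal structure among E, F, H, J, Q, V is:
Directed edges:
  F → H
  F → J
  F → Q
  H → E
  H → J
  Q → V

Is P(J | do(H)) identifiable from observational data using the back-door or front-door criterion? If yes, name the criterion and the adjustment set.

desc(H)\{H}={E,J}; candidates ⊆ {F,Q,V}.
size 0: {}; under {} H still reaches {F,J,Q,V} ∋ J.
{F}: H⊥J given {F} in G with H→· removed — back-door holds.
P(J|do(H)) = Σ_{F} P(J|H,F)·P(F).

P(J|do(H)): backdoor, adjust for {F}.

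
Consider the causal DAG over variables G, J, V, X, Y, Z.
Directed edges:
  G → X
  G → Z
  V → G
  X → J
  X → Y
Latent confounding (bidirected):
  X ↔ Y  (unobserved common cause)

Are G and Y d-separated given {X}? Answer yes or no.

No — G and Y are d-connected given {X}.

Bayes-Ball from G | {X} reaches {V,Y,Z}.
Y ∈ reach(G|{X}) ⇒ G ⊥̸ Y | {X}.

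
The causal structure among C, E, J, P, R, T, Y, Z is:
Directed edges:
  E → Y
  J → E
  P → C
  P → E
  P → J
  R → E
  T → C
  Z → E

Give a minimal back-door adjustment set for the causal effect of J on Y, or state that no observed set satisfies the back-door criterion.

desc(J)\{J}={E,Y}; candidates ⊆ {C,P,R,T,Z}.
size 0: {}; under {} J still reaches {C,E,P,Y} ∋ Y.
{P}: J⊥Y given {P} in G with J→· removed — back-door holds.

J→Y: minimal back-door set {P}.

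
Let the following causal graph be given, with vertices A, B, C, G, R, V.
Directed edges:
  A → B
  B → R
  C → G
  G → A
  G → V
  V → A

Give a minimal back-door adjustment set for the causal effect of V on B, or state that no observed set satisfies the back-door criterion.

V→B: minimal back-door set {G}.

desc(V)\{V}={A,B,R}; candidates ⊆ {C,G}.
size 0: {}; under {} V still reaches {A,B,C,G,R} ∋ B.
{G}: V⊥B given {G} in G with V→· removed — back-door holds.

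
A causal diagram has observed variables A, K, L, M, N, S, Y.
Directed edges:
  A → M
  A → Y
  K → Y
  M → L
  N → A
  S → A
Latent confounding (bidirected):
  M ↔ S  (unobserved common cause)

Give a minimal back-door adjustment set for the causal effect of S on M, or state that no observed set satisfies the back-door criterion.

desc(S)\{S}={A,L,M,Y}; candidates ⊆ {K,N}.
S↔M: latent back-door arc(s) into S.
size 0: {}; under {} S still reaches {L,M} ∋ M.
size 1: {K}, {N}; under {K} S still reaches {L,M} ∋ M.
size 2: {K,N}; under {K,N} S still reaches {L,M} ∋ M.
S↔M cannot be blocked by any observed set — no back-door set.

S→M: no observed back-door set.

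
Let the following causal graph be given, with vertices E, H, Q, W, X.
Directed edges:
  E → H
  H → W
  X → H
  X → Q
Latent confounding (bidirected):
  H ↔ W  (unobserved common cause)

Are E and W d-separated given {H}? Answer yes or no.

Bayes-Ball from E | {H} reaches {Q,W,X}.
W ∈ reach(E|{H}) ⇒ E ⊥̸ W | {H}.

No — E and W are d-connected given {H}.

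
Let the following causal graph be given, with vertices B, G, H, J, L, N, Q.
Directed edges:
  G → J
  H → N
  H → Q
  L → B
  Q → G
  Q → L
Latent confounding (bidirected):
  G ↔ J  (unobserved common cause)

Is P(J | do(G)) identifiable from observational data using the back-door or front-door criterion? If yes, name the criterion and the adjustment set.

desc(G)\{G}={J}; candidates ⊆ {B,H,L,N,Q}.
G↔J: latent back-door arc(s) into G.
size 0: {}; under {} G still reaches {B,H,J,L,N,Q} ∋ J.
size 1: {B}, {H}, {L} …(+2); under {B} G still reaches {H,J,L,N,Q} ∋ J.
size 2: {B,H}, {B,L}, {B,N} …(+7); under {B,H} G still reaches {J,L,Q} ∋ J.
G↔J cannot be blocked by any observed set — no back-door set.
No mediator lies on a directed G→…→J path.
Neither criterion identifies P(J|do(G)) in this graph.

P(J|do(G)): not identifiable (no BD/FD set).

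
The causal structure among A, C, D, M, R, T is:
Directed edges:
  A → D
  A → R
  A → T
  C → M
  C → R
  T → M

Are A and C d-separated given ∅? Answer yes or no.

Yes — A ⊥ C | ∅.

Bayes-Ball from A | ∅ reaches {D,M,R,T}.
C ∉ reach(A|∅) ⇒ A ⊥ C | ∅.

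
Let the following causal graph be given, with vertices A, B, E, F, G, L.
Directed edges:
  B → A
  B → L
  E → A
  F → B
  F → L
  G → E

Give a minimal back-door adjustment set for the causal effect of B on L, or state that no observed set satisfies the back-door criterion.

desc(B)\{B}={A,L}; candidates ⊆ {E,F,G}.
size 0: {}; under {} B still reaches {F,L} ∋ L.
{F}: B⊥L given {F} in G with B→· removed — back-door holds.

B→L: minimal back-door set {F}.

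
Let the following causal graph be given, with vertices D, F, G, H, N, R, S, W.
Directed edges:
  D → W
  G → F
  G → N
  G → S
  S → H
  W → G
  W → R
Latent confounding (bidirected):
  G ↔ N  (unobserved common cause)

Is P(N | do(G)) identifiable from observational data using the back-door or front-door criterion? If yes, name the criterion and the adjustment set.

P(N|do(G)): not identifiable (no BD/FD set).

desc(G)\{G}={F,H,N,S}; candidates ⊆ {D,R,W}.
G↔N: latent back-door arc(s) into G.
size 0: {}; under {} G still reaches {D,N,R,W} ∋ N.
size 1: {D}, {R}, {W}; under {D} G still reaches {N,R,W} ∋ N.
size 2: {D,R}, {D,W}, {R,W}; under {D,R} G still reaches {N,W} ∋ N.
G↔N cannot be blocked by any observed set — no back-door set.
No mediator lies on a directed G→…→N path.
Neither criterion identifies P(N|do(G)) in this graph.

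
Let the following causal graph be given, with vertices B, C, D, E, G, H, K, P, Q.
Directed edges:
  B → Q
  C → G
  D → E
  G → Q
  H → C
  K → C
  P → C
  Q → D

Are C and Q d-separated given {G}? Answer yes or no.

Yes — C ⊥ Q | {G}.

Bayes-Ball from C | {G} reaches {H,K,P}.
Q ∉ reach(C|{G}) ⇒ C ⊥ Q | {G}.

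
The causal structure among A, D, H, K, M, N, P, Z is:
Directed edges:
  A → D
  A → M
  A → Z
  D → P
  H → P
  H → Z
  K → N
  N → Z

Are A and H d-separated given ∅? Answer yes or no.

Bayes-Ball from A | ∅ reaches {D,M,P,Z}.
H ∉ reach(A|∅) ⇒ A ⊥ H | ∅.

Yes — A ⊥ H | ∅.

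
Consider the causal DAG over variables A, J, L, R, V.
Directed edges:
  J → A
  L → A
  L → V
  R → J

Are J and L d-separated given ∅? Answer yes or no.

Bayes-Ball from J | ∅ reaches {A,R}.
L ∉ reach(J|∅) ⇒ J ⊥ L | ∅.

Yes — J ⊥ L | ∅.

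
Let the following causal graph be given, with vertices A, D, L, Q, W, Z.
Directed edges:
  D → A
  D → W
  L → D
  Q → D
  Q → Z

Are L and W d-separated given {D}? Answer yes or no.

Yes — L ⊥ W | {D}.

Bayes-Ball from L | {D} reaches {Q,Z}.
W ∉ reach(L|{D}) ⇒ L ⊥ W | {D}.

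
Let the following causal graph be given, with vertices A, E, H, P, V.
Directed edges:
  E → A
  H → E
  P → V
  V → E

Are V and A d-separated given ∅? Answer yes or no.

No — V and A are d-connected given ∅.

Bayes-Ball from V | ∅ reaches {A,E,P}.
A ∈ reach(V|∅) ⇒ V ⊥̸ A | ∅.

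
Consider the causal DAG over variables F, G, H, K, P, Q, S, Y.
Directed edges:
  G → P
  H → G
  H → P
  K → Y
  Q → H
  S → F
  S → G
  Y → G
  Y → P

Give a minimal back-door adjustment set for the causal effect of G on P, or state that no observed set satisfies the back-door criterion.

desc(G)\{G}={P}; candidates ⊆ {F,H,K,Q,S,Y}.
size 0: {}; under {} G still reaches {F,H,K,P,Q,S,Y} ∋ P.
size 1: {F}, {H}, {K} …(+3); under {F} G still reaches {H,K,P,Q,S,Y} ∋ P.
{H,Y}: G⊥P given {H,Y} in G with G→· removed — back-door holds.

G→P: minimal back-door set {H, Y}.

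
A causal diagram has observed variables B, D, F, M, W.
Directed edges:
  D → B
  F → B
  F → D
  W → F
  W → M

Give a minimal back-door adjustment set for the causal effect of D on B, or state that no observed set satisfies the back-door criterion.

D→B: minimal back-door set {F}.

desc(D)\{D}={B}; candidates ⊆ {F,M,W}.
size 0: {}; under {} D still reaches {B,F,M,W} ∋ B.
{F}: D⊥B given {F} in G with D→· removed — back-door holds.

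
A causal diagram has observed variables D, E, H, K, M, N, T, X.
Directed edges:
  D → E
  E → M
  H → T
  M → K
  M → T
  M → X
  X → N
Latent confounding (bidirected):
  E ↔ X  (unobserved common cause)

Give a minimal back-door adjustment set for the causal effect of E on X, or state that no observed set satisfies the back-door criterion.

desc(E)\{E}={K,M,N,T,X}; candidates ⊆ {D,H}.
E↔X: latent back-door arc(s) into E.
size 0: {}; under {} E still reaches {D,N,X} ∋ X.
size 1: {D}, {H}; under {D} E still reaches {N,X} ∋ X.
size 2: {D,H}; under {D,H} E still reaches {N,X} ∋ X.
E↔X cannot be blocked by any observed set — no back-door set.

E→X: no observed back-door set.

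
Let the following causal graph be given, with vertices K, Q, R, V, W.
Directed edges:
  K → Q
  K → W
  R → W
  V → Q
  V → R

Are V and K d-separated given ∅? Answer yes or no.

Bayes-Ball from V | ∅ reaches {Q,R,W}.
K ∉ reach(V|∅) ⇒ V ⊥ K | ∅.

Yes — V ⊥ K | ∅.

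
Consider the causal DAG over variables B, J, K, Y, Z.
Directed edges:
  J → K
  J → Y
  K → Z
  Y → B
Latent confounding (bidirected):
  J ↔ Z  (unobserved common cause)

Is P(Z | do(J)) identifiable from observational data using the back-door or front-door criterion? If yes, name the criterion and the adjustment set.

desc(J)\{J}={B,K,Y,Z}; candidates ⊆ {—}.
J↔Z: latent back-door arc(s) into J.
size 0: {}; under {} J still reaches {Z} ∋ Z.
J↔Z cannot be blocked by any observed set — no back-door set.
{K}: (i) intercepts every directed J→Z path; (ii) no back-door J→{K}; (iii) {J} blocks every back-door {K}→Z. Front-door holds.
P(Z|do(J)) = Σ_{K} P(K|J) Σ_{J'} P(Z|K,J')P(J').

P(Z|do(J)): frontdoor, adjust for {K}.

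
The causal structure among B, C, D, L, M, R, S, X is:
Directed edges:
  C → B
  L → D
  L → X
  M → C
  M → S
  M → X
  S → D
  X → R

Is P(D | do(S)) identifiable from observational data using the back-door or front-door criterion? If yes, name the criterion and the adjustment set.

desc(S)\{S}={D}; candidates ⊆ {B,C,L,M,R,X}.
∅: S⊥D given ∅ in G with S→· removed — back-door holds.
P(D|do(S)) = P(D|S) — no adjustment needed.

P(D|do(S)): backdoor, adjust for ∅.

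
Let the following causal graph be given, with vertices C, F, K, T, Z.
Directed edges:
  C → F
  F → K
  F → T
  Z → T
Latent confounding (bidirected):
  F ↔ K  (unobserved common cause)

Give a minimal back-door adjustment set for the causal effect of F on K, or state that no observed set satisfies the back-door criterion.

desc(F)\{F}={K,T}; candidates ⊆ {C,Z}.
F↔K: latent back-door arc(s) into F.
size 0: {}; under {} F still reaches {C,K} ∋ K.
size 1: {C}, {Z}; under {C} F still reaches {K} ∋ K.
size 2: {C,Z}; under {C,Z} F still reaches {K} ∋ K.
F↔K cannot be blocked by any observed set — no back-door set.

F→K: no observed back-door set.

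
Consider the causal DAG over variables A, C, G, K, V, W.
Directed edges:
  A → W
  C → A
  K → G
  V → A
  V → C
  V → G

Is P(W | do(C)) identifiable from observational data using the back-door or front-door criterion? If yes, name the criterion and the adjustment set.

P(W|do(C)): backdoor, adjust for {V}.

desc(C)\{C}={A,W}; candidates ⊆ {G,K,V}.
size 0: {}; under {} C still reaches {A,G,V,W} ∋ W.
{V}: C⊥W given {V} in G with C→· removed — back-door holds.
P(W|do(C)) = Σ_{V} P(W|C,V)·P(V).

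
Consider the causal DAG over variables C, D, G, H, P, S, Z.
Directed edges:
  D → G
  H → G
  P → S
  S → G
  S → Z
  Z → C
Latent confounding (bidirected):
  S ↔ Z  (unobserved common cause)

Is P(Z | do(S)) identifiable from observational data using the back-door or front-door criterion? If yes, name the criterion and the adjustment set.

P(Z|do(S)): not identifiable (no BD/FD set).

desc(S)\{S}={C,G,Z}; candidates ⊆ {D,H,P}.
S↔Z: latent back-door arc(s) into S.
size 0: {}; under {} S still reaches {C,P,Z} ∋ Z.
size 1: {D}, {H}, {P}; under {D} S still reaches {C,P,Z} ∋ Z.
size 2: {D,H}, {D,P}, {H,P}; under {D,H} S still reaches {C,P,Z} ∋ Z.
S↔Z cannot be blocked by any observed set — no back-door set.
No mediator lies on a directed S→…→Z path.
Neither criterion identifies P(Z|do(S)) in this graph.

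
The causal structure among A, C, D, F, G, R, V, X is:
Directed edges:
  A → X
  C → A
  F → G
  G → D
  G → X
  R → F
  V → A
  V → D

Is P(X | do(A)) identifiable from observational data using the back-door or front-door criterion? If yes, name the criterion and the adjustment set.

desc(A)\{A}={X}; candidates ⊆ {C,D,F,G,R,V}.
∅: A⊥X given ∅ in G with A→· removed — back-door holds.
P(X|do(A)) = P(X|A) — no adjustment needed.

P(X|do(A)): backdoor, adjust for ∅.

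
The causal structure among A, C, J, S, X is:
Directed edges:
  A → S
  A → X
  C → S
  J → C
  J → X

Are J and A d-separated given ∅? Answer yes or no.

Yes — J ⊥ A | ∅.

Bayes-Ball from J | ∅ reaches {C,S,X}.
A ∉ reach(J|∅) ⇒ J ⊥ A | ∅.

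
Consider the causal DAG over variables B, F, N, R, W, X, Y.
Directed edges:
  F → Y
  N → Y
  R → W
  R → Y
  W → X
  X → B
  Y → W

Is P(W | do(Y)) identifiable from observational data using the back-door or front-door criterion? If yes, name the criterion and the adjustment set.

P(W|do(Y)): backdoor, adjust for {R}.

desc(Y)\{Y}={B,W,X}; candidates ⊆ {F,N,R}.
size 0: {}; under {} Y still reaches {B,F,N,R,W,X} ∋ W.
{R}: Y⊥W given {R} in G with Y→· removed — back-door holds.
P(W|do(Y)) = Σ_{R} P(W|Y,R)·P(R).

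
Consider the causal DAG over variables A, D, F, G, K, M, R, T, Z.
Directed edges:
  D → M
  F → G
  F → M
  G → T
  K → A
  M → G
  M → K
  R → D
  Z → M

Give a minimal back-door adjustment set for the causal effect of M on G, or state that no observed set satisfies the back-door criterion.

M→G: minimal back-door set {F}.

desc(M)\{M}={A,G,K,T}; candidates ⊆ {D,F,R,Z}.
size 0: {}; under {} M still reaches {D,F,G,R,T,Z} ∋ G.
{F}: M⊥G given {F} in G with M→· removed — back-door holds.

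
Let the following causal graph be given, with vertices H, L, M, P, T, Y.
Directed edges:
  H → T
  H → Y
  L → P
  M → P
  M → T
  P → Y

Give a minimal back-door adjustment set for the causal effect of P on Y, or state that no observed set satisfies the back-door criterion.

desc(P)\{P}={Y}; candidates ⊆ {H,L,M,T}.
∅: P⊥Y given ∅ in G with P→· removed — back-door holds.

P→Y: minimal back-door set ∅.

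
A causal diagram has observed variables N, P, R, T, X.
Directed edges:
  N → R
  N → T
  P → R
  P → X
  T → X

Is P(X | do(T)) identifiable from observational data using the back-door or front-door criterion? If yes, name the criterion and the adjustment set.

P(X|do(T)): backdoor, adjust for ∅.

desc(T)\{T}={X}; candidates ⊆ {N,P,R}.
∅: T⊥X given ∅ in G with T→· removed — back-door holds.
P(X|do(T)) = P(X|T) — no adjustment needed.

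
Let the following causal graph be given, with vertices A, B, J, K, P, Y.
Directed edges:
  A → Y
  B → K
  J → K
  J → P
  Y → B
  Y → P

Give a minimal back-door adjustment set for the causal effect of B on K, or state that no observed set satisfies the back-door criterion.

desc(B)\{B}={K}; candidates ⊆ {A,J,P,Y}.
∅: B⊥K given ∅ in G with B→· removed — back-door holds.

B→K: minimal back-door set ∅.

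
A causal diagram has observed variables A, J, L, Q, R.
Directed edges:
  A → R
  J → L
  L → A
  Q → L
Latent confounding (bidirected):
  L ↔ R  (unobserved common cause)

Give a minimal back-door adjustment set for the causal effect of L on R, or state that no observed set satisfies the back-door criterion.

desc(L)\{L}={A,R}; candidates ⊆ {J,Q}.
L↔R: latent back-door arc(s) into L.
size 0: {}; under {} L still reaches {J,Q,R} ∋ R.
size 1: {J}, {Q}; under {J} L still reaches {Q,R} ∋ R.
size 2: {J,Q}; under {J,Q} L still reaches {R} ∋ R.
L↔R cannot be blocked by any observed set — no back-door set.

L→R: no observed back-door set.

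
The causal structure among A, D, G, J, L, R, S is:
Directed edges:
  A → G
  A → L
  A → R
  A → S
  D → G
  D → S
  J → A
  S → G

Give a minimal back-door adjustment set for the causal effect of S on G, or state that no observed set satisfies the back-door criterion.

S→G: minimal back-door set {A, D}.

desc(S)\{S}={G}; candidates ⊆ {A,D,J,L,R}.
size 0: {}; under {} S still reaches {A,D,G,J,L,R} ∋ G.
size 1: {A}, {D}, {J} …(+2); under {A} S still reaches {D,G} ∋ G.
{A,D}: S⊥G given {A,D} in G with S→· removed — back-door holds.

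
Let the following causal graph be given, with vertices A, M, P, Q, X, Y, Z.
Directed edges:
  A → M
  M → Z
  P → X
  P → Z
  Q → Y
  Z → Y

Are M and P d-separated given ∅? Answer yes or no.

Yes — M ⊥ P | ∅.

Bayes-Ball from M | ∅ reaches {A,Y,Z}.
P ∉ reach(M|∅) ⇒ M ⊥ P | ∅.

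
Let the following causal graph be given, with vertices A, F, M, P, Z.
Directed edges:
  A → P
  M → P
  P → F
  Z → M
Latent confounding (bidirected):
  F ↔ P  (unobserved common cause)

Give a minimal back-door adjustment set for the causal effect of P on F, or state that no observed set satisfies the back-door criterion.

P→F: no observed back-door set.

desc(P)\{P}={F}; candidates ⊆ {A,M,Z}.
P↔F: latent back-door arc(s) into P.
size 0: {}; under {} P still reaches {A,F,M,Z} ∋ F.
size 1: {A}, {M}, {Z}; under {A} P still reaches {F,M,Z} ∋ F.
size 2: {A,M}, {A,Z}, {M,Z}; under {A,M} P still reaches {F} ∋ F.
P↔F cannot be blocked by any observed set — no back-door set.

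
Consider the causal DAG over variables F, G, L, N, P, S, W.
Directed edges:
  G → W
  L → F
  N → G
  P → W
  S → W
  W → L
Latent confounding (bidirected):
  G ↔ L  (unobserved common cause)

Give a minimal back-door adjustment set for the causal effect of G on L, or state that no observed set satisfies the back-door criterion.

G→L: no observed back-door set.

desc(G)\{G}={F,L,W}; candidates ⊆ {N,P,S}.
G↔L: latent back-door arc(s) into G.
size 0: {}; under {} G still reaches {F,L,N} ∋ L.
size 1: {N}, {P}, {S}; under {N} G still reaches {F,L} ∋ L.
size 2: {N,P}, {N,S}, {P,S}; under {N,P} G still reaches {F,L} ∋ L.
G↔L cannot be blocked by any observed set — no back-door set.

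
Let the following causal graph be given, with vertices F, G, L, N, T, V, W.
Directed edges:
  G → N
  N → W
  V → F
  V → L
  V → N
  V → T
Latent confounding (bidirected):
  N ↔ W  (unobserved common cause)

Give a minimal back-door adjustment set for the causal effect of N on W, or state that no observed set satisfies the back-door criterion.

N→W: no observed back-door set.

desc(N)\{N}={W}; candidates ⊆ {F,G,L,T,V}.
N↔W: latent back-door arc(s) into N.
size 0: {}; under {} N still reaches {F,G,L,T,V,W} ∋ W.
size 1: {F}, {G}, {L} …(+2); under {F} N still reaches {G,L,T,V,W} ∋ W.
size 2: {F,G}, {F,L}, {F,T} …(+7); under {F,G} N still reaches {L,T,V,W} ∋ W.
N↔W cannot be blocked by any observed set — no back-door set.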